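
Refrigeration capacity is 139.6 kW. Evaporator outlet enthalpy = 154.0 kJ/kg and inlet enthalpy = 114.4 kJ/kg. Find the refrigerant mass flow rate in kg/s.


dh = 154.0 - 114.4 = 39.6 kJ/kg
m_dot = Q / dh = 139.6 / 39.6 = 3.5253 kg/s

3.5253


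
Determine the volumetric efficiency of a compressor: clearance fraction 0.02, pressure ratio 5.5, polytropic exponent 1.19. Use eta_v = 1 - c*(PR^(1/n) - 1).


PR^(1/n) = 5.5^(1/1.19) = 4.18941632
eta_v = 1 - 0.02 * (4.18941632 - 1)
eta_v = 0.9362

0.9362


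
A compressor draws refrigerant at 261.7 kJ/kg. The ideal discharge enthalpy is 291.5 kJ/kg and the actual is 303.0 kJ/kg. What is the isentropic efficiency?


dh_ideal = 291.5 - 261.7 = 29.8 kJ/kg
dh_actual = 303.0 - 261.7 = 41.3 kJ/kg
eta_s = dh_ideal / dh_actual = 29.8 / 41.3
eta_s = 0.7215

0.7215


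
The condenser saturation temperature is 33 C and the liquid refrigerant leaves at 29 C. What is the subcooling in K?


Subcooling = T_cond - T_liquid
Subcooling = 33 - 29
Subcooling = 4 K

4


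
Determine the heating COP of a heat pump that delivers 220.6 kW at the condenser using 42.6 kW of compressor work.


COP_hp = Q_cond / W
COP_hp = 220.6 / 42.6
COP_hp = 5.178

5.178


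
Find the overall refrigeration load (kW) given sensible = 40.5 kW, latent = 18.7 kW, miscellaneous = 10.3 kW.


Q_total = Q_s + Q_l + Q_misc
Q_total = 40.5 + 18.7 + 10.3
Q_total = 69.5 kW

69.5


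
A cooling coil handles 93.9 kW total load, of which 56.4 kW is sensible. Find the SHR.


SHR = Q_sensible / Q_total
SHR = 56.4 / 93.9
SHR = 0.601

0.601


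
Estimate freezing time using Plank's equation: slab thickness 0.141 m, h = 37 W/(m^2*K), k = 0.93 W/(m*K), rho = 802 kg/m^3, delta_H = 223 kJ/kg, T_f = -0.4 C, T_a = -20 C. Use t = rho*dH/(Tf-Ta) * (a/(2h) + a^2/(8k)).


dT = -0.4 - (-20) = 19.6 K
term1 = a/(2h) = 0.141/(2*37) = 0.001905405405
term2 = a^2/(8k) = 0.141^2/(8*0.93) = 0.002672177419
t = rho*dH*1000/dT * (term1 + term2)
t = 802*223*1000/19.6 * (0.001905405405 + 0.002672177419)
t = 41770 s

41770


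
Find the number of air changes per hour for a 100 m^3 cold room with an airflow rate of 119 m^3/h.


ACH = flow / volume
ACH = 119 / 100
ACH = 1.19

1.19


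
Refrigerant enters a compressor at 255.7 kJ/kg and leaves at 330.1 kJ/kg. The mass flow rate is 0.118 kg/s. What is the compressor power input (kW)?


dh = 330.1 - 255.7 = 74.4 kJ/kg
W = m_dot * dh = 0.118 * 74.4 = 8.78 kW

8.78


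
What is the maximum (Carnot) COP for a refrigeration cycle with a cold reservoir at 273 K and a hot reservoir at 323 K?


dT = 323 - 273 = 50 K
COP_carnot = T_cold / dT = 273 / 50
COP_carnot = 5.46

5.46


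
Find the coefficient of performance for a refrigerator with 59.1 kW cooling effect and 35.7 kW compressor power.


COP = Q_evap / W
COP = 59.1 / 35.7
COP = 1.655

1.655


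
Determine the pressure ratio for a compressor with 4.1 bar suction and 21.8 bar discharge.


PR = P_high / P_low
PR = 21.8 / 4.1
PR = 5.317

5.317


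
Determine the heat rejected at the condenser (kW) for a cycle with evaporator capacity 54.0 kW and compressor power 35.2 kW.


Q_cond = Q_evap + W
Q_cond = 54.0 + 35.2
Q_cond = 89.2 kW

89.2


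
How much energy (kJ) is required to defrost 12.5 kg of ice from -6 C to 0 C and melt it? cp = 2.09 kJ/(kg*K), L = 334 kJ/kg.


Sensible heat = cp * dT = 2.09 * 6 = 12.54 kJ/kg
Total per kg = 12.54 + 334 = 346.54 kJ/kg
Q = m * total = 12.5 * 346.54
Q = 4331.8 kJ

4331.8


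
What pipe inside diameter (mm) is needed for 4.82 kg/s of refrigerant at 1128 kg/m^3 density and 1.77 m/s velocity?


A = m_dot / (rho * v) = 4.82 / (1128 * 1.77) = 0.002414152342 m^2
d = sqrt(4*A/pi) * 1000
d = 55.4 mm

55.4


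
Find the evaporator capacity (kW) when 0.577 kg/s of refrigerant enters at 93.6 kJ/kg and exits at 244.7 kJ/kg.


dh = 244.7 - 93.6 = 151.1 kJ/kg
Q_evap = m_dot * dh = 0.577 * 151.1
Q_evap = 87.18 kW

87.18


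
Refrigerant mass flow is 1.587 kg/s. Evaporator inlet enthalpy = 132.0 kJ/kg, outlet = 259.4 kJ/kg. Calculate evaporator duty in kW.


dh = 259.4 - 132.0 = 127.4 kJ/kg
Q_evap = m_dot * dh = 1.587 * 127.4
Q_evap = 202.18 kW

202.18


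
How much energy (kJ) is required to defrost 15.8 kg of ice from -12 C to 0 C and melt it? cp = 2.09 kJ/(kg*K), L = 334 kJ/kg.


Sensible heat = cp * dT = 2.09 * 12 = 25.08 kJ/kg
Total per kg = 25.08 + 334 = 359.08 kJ/kg
Q = m * total = 15.8 * 359.08
Q = 5673.5 kJ

5673.5


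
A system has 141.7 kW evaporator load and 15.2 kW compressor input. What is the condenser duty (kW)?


Q_cond = Q_evap + W
Q_cond = 141.7 + 15.2
Q_cond = 156.9 kW

156.9


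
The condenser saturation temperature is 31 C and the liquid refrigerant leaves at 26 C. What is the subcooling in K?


Subcooling = T_cond - T_liquid
Subcooling = 31 - 26
Subcooling = 5 K

5


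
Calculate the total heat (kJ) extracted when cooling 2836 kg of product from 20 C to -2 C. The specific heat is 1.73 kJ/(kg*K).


dT = 20 - (-2) = 22 K
Q = m * cp * dT = 2836 * 1.73 * 22
Q = 107938 kJ

107938


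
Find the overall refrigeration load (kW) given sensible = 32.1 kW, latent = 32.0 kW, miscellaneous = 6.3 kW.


Q_total = Q_s + Q_l + Q_misc
Q_total = 32.1 + 32.0 + 6.3
Q_total = 70.4 kW

70.4


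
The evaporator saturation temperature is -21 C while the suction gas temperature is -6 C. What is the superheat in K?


Superheat = T_suction - T_evap
Superheat = -6 - (-21)
Superheat = 15 K

15


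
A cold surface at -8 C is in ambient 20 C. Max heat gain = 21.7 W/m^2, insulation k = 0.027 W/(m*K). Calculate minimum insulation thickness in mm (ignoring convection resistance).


dT = 20 - (-8) = 28 K
thickness = k * dT / q_max * 1000
thickness = 0.027 * 28 / 21.7 * 1000
thickness = 34.8 mm

34.8


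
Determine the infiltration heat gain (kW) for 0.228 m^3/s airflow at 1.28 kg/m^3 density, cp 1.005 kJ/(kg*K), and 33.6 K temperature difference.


Q = V_dot * rho * cp * dT
Q = 0.228 * 1.28 * 1.005 * 33.6
Q = 9.855 kW

9.855


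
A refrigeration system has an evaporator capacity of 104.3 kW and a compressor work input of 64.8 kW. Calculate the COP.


COP = Q_evap / W
COP = 104.3 / 64.8
COP = 1.61

1.61


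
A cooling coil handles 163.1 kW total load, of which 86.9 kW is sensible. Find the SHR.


SHR = Q_sensible / Q_total
SHR = 86.9 / 163.1
SHR = 0.533

0.533


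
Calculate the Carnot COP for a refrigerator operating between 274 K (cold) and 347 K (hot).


dT = 347 - 274 = 73 K
COP_carnot = T_cold / dT = 274 / 73
COP_carnot = 3.753

3.753


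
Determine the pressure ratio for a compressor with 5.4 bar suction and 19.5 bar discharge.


PR = P_high / P_low
PR = 19.5 / 5.4
PR = 3.611

3.611


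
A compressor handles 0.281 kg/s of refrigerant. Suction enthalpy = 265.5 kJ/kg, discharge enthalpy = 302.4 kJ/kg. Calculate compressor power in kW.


dh = 302.4 - 265.5 = 36.9 kJ/kg
W = m_dot * dh = 0.281 * 36.9 = 10.37 kW

10.37


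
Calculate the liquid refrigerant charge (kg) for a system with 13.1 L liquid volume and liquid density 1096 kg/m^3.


Charge = V * rho / 1000
Charge = 13.1 * 1096 / 1000
Charge = 14.36 kg

14.36


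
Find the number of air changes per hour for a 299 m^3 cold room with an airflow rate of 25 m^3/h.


ACH = flow / volume
ACH = 25 / 299
ACH = 0.084

0.084


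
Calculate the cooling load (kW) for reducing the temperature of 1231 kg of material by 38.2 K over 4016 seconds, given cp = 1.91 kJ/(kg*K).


Q = m * cp * dT / t
Q = 1231 * 1.91 * 38.2 / 4016
Q = 22.365 kW

22.365


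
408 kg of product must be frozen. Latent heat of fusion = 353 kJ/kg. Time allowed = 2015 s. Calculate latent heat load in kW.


Q_lat = m * h_fg / t
Q_lat = 408 * 353 / 2015
Q_lat = 71.48 kW

71.48


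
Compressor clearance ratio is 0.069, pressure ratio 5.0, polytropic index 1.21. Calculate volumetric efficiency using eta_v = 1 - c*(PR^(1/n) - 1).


PR^(1/n) = 5.0^(1/1.21) = 3.78147436
eta_v = 1 - 0.069 * (3.78147436 - 1)
eta_v = 0.8081

0.8081


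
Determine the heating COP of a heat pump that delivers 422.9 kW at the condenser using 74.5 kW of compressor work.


COP_hp = Q_cond / W
COP_hp = 422.9 / 74.5
COP_hp = 5.677

5.677


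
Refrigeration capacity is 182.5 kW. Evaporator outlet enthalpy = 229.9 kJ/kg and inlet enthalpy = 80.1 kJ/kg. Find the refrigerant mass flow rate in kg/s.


dh = 229.9 - 80.1 = 149.8 kJ/kg
m_dot = Q / dh = 182.5 / 149.8 = 1.2183 kg/s

1.2183


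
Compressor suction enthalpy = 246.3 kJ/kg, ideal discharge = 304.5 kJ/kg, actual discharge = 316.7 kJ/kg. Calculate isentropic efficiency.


dh_ideal = 304.5 - 246.3 = 58.2 kJ/kg
dh_actual = 316.7 - 246.3 = 70.4 kJ/kg
eta_s = dh_ideal / dh_actual = 58.2 / 70.4
eta_s = 0.8267

0.8267


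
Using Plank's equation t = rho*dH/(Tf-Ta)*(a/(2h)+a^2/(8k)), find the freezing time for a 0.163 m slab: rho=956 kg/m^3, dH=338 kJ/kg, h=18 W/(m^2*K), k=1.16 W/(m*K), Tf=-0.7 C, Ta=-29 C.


dT = -0.7 - (-29) = 28.3 K
term1 = a/(2h) = 0.163/(2*18) = 0.004527777778
term2 = a^2/(8k) = 0.163^2/(8*1.16) = 0.002863038793
t = rho*dH*1000/dT * (term1 + term2)
t = 956*338*1000/28.3 * (0.004527777778 + 0.002863038793)
t = 84388 s

84388


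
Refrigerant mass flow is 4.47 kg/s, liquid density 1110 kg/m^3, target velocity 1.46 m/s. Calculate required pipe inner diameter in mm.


A = m_dot / (rho * v) = 4.47 / (1110 * 1.46) = 0.00275823769 m^2
d = sqrt(4*A/pi) * 1000
d = 59.3 mm

59.3


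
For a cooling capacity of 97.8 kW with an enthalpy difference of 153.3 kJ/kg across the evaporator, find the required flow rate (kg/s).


m_dot = Q / dh
m_dot = 97.8 / 153.3
m_dot = 0.638 kg/s

0.638


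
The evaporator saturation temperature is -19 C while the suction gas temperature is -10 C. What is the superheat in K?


Superheat = T_suction - T_evap
Superheat = -10 - (-19)
Superheat = 9 K

9


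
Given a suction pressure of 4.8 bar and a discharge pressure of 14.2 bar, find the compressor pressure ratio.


PR = P_high / P_low
PR = 14.2 / 4.8
PR = 2.958

2.958


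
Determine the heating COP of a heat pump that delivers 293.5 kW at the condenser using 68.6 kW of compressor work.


COP_hp = Q_cond / W
COP_hp = 293.5 / 68.6
COP_hp = 4.278

4.278


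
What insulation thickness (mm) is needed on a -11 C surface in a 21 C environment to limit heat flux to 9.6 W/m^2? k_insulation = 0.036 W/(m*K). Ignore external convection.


dT = 21 - (-11) = 32 K
thickness = k * dT / q_max * 1000
thickness = 0.036 * 32 / 9.6 * 1000
thickness = 120.0 mm

120.0


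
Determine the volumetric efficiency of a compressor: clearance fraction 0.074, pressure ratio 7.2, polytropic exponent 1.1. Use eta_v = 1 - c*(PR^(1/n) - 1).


PR^(1/n) = 7.2^(1/1.1) = 6.01718243
eta_v = 1 - 0.074 * (6.01718243 - 1)
eta_v = 0.6287

0.6287


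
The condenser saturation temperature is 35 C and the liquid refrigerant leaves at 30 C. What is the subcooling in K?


Subcooling = T_cond - T_liquid
Subcooling = 35 - 30
Subcooling = 5 K

5


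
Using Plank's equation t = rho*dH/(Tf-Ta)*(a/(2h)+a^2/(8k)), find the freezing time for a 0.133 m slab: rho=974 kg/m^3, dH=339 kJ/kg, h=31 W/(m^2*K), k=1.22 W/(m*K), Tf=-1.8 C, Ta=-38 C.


dT = -1.8 - (-38) = 36.2 K
term1 = a/(2h) = 0.133/(2*31) = 0.00214516129
term2 = a^2/(8k) = 0.133^2/(8*1.22) = 0.001812397541
t = rho*dH*1000/dT * (term1 + term2)
t = 974*339*1000/36.2 * (0.00214516129 + 0.001812397541)
t = 36098 s

36098


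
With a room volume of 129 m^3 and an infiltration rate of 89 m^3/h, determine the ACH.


ACH = flow / volume
ACH = 89 / 129
ACH = 0.69

0.69


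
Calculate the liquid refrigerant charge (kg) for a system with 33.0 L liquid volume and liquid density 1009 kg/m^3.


Charge = V * rho / 1000
Charge = 33.0 * 1009 / 1000
Charge = 33.3 kg

33.3


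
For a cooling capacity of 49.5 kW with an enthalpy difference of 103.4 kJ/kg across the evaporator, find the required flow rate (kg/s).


m_dot = Q / dh
m_dot = 49.5 / 103.4
m_dot = 0.4787 kg/s

0.4787


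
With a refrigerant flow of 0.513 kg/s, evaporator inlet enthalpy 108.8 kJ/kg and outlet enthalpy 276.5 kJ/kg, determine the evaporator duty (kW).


dh = 276.5 - 108.8 = 167.7 kJ/kg
Q_evap = m_dot * dh = 0.513 * 167.7
Q_evap = 86.03 kW

86.03


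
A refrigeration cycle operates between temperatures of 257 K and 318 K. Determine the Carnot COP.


dT = 318 - 257 = 61 K
COP_carnot = T_cold / dT = 257 / 61
COP_carnot = 4.213

4.213


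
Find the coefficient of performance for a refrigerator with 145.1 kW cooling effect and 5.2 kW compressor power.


COP = Q_evap / W
COP = 145.1 / 5.2
COP = 27.904

27.904


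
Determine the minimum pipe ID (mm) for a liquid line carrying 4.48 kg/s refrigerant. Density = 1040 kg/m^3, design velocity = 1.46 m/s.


A = m_dot / (rho * v) = 4.48 / (1040 * 1.46) = 0.002950474183 m^2
d = sqrt(4*A/pi) * 1000
d = 61.3 mm

61.3


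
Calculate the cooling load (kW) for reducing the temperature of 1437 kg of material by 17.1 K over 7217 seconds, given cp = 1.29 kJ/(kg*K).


Q = m * cp * dT / t
Q = 1437 * 1.29 * 17.1 / 7217
Q = 4.392 kW

4.392


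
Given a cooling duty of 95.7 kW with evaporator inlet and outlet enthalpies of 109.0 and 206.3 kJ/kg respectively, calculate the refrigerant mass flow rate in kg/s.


dh = 206.3 - 109.0 = 97.3 kJ/kg
m_dot = Q / dh = 95.7 / 97.3 = 0.9836 kg/s

0.9836


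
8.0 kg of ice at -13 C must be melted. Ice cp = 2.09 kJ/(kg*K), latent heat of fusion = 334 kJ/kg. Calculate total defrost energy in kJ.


Sensible heat = cp * dT = 2.09 * 13 = 27.17 kJ/kg
Total per kg = 27.17 + 334 = 361.17 kJ/kg
Q = m * total = 8.0 * 361.17
Q = 2889.4 kJ

2889.4


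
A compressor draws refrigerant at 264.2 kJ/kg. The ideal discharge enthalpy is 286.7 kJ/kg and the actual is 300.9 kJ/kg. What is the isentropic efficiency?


dh_ideal = 286.7 - 264.2 = 22.5 kJ/kg
dh_actual = 300.9 - 264.2 = 36.7 kJ/kg
eta_s = dh_ideal / dh_actual = 22.5 / 36.7
eta_s = 0.6131

0.6131


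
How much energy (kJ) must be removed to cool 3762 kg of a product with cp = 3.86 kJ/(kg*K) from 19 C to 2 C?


dT = 19 - (2) = 17 K
Q = m * cp * dT = 3762 * 3.86 * 17
Q = 246862 kJ

246862


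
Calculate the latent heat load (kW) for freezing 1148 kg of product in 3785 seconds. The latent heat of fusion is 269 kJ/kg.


Q_lat = m * h_fg / t
Q_lat = 1148 * 269 / 3785
Q_lat = 81.59 kW

81.59


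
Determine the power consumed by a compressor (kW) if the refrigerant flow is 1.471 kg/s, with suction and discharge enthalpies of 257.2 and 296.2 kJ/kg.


dh = 296.2 - 257.2 = 39.0 kJ/kg
W = m_dot * dh = 1.471 * 39.0 = 57.37 kW

57.37


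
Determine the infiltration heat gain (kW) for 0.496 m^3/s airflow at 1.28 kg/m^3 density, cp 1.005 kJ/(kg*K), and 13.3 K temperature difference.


Q = V_dot * rho * cp * dT
Q = 0.496 * 1.28 * 1.005 * 13.3
Q = 8.486 kW

8.486


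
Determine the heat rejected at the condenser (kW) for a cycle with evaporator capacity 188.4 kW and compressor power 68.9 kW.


Q_cond = Q_evap + W
Q_cond = 188.4 + 68.9
Q_cond = 257.3 kW

257.3


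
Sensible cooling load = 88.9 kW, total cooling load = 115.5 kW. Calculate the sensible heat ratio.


SHR = Q_sensible / Q_total
SHR = 88.9 / 115.5
SHR = 0.77

0.77


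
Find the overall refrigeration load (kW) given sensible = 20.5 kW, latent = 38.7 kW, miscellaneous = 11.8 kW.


Q_total = Q_s + Q_l + Q_misc
Q_total = 20.5 + 38.7 + 11.8
Q_total = 71.0 kW

71.0


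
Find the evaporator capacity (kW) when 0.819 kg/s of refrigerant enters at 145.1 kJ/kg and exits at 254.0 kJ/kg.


dh = 254.0 - 145.1 = 108.9 kJ/kg
Q_evap = m_dot * dh = 0.819 * 108.9
Q_evap = 89.19 kW

89.19


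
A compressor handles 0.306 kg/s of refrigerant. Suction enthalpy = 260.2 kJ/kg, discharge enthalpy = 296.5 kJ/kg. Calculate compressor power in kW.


dh = 296.5 - 260.2 = 36.3 kJ/kg
W = m_dot * dh = 0.306 * 36.3 = 11.11 kW

11.11


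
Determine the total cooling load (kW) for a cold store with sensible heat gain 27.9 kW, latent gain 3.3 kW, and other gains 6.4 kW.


Q_total = Q_s + Q_l + Q_misc
Q_total = 27.9 + 3.3 + 6.4
Q_total = 37.6 kW

37.6


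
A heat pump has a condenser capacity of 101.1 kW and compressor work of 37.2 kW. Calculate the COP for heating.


COP_hp = Q_cond / W
COP_hp = 101.1 / 37.2
COP_hp = 2.718

2.718


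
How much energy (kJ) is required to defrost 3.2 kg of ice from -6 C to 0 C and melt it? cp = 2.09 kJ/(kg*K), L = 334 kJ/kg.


Sensible heat = cp * dT = 2.09 * 6 = 12.54 kJ/kg
Total per kg = 12.54 + 334 = 346.54 kJ/kg
Q = m * total = 3.2 * 346.54
Q = 1108.9 kJ

1108.9


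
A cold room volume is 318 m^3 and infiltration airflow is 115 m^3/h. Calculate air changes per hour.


ACH = flow / volume
ACH = 115 / 318
ACH = 0.362

0.362


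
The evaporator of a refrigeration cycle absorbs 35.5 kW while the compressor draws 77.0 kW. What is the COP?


COP = Q_evap / W
COP = 35.5 / 77.0
COP = 0.461

0.461


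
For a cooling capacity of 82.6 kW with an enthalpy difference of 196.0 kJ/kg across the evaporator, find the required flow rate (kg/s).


m_dot = Q / dh
m_dot = 82.6 / 196.0
m_dot = 0.4214 kg/s

0.4214


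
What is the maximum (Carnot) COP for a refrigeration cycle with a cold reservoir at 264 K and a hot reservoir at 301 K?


dT = 301 - 264 = 37 K
COP_carnot = T_cold / dT = 264 / 37
COP_carnot = 7.135

7.135


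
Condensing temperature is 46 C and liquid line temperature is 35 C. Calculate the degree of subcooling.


Subcooling = T_cond - T_liquid
Subcooling = 46 - 35
Subcooling = 11 K

11


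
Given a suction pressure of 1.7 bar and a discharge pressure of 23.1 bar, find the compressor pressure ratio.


PR = P_high / P_low
PR = 23.1 / 1.7
PR = 13.588

13.588


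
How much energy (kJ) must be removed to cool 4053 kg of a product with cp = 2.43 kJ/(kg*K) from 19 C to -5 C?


dT = 19 - (-5) = 24 K
Q = m * cp * dT = 4053 * 2.43 * 24
Q = 236371 kJ

236371


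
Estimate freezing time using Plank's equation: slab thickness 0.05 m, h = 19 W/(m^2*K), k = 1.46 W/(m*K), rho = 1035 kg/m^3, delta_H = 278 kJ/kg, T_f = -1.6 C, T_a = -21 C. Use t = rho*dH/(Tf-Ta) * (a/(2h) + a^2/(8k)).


dT = -1.6 - (-21) = 19.4 K
term1 = a/(2h) = 0.05/(2*19) = 0.001315789474
term2 = a^2/(8k) = 0.05^2/(8*1.46) = 0.0002140410959
t = rho*dH*1000/dT * (term1 + term2)
t = 1035*278*1000/19.4 * (0.001315789474 + 0.0002140410959)
t = 22690 s

22690


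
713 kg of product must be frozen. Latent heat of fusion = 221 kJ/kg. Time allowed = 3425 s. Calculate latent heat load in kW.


Q_lat = m * h_fg / t
Q_lat = 713 * 221 / 3425
Q_lat = 46.01 kW

46.01


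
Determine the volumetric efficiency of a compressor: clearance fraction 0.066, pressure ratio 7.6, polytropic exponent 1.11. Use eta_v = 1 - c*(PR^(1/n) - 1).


PR^(1/n) = 7.6^(1/1.11) = 6.21621116
eta_v = 1 - 0.066 * (6.21621116 - 1)
eta_v = 0.6557

0.6557


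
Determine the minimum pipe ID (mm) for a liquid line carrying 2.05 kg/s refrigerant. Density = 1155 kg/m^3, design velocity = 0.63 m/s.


A = m_dot / (rho * v) = 2.05 / (1155 * 0.63) = 0.002817288532 m^2
d = sqrt(4*A/pi) * 1000
d = 59.9 mm

59.9


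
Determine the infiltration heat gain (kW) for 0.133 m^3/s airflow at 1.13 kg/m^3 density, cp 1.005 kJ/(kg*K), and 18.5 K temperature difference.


Q = V_dot * rho * cp * dT
Q = 0.133 * 1.13 * 1.005 * 18.5
Q = 2.794 kW

2.794


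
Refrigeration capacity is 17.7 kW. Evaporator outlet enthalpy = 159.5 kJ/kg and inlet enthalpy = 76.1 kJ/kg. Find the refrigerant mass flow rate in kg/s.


dh = 159.5 - 76.1 = 83.4 kJ/kg
m_dot = Q / dh = 17.7 / 83.4 = 0.2122 kg/s

0.2122


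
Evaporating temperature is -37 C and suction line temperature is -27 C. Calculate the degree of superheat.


Superheat = T_suction - T_evap
Superheat = -27 - (-37)
Superheat = 10 K

10


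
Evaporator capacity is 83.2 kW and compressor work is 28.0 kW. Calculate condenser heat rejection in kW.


Q_cond = Q_evap + W
Q_cond = 83.2 + 28.0
Q_cond = 111.2 kW

111.2


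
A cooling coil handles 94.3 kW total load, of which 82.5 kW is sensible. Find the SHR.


SHR = Q_sensible / Q_total
SHR = 82.5 / 94.3
SHR = 0.875

0.875


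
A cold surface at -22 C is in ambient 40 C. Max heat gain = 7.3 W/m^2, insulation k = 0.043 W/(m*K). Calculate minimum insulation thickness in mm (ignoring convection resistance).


dT = 40 - (-22) = 62 K
thickness = k * dT / q_max * 1000
thickness = 0.043 * 62 / 7.3 * 1000
thickness = 365.2 mm

365.2


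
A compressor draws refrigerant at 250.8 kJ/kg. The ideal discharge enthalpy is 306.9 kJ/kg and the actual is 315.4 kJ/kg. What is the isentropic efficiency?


dh_ideal = 306.9 - 250.8 = 56.1 kJ/kg
dh_actual = 315.4 - 250.8 = 64.6 kJ/kg
eta_s = dh_ideal / dh_actual = 56.1 / 64.6
eta_s = 0.8684

0.8684


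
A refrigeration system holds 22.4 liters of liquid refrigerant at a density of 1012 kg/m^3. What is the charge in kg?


Charge = V * rho / 1000
Charge = 22.4 * 1012 / 1000
Charge = 22.67 kg

22.67


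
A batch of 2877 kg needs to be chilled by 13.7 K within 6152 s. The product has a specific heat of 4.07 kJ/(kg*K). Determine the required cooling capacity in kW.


Q = m * cp * dT / t
Q = 2877 * 4.07 * 13.7 / 6152
Q = 26.076 kW

26.076


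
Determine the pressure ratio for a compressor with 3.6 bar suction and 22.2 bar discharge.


PR = P_high / P_low
PR = 22.2 / 3.6
PR = 6.167

6.167


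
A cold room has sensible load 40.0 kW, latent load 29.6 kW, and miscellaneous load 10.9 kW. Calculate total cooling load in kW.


Q_total = Q_s + Q_l + Q_misc
Q_total = 40.0 + 29.6 + 10.9
Q_total = 80.5 kW

80.5


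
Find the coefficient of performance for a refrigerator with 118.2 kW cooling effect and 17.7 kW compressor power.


COP = Q_evap / W
COP = 118.2 / 17.7
COP = 6.678

6.678


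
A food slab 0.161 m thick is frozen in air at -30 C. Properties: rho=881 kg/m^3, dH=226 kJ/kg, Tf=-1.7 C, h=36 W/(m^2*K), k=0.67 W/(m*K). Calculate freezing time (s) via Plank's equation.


dT = -1.7 - (-30) = 28.3 K
term1 = a/(2h) = 0.161/(2*36) = 0.002236111111
term2 = a^2/(8k) = 0.161^2/(8*0.67) = 0.004836007463
t = rho*dH*1000/dT * (term1 + term2)
t = 881*226*1000/28.3 * (0.002236111111 + 0.004836007463)
t = 49756 s

49756


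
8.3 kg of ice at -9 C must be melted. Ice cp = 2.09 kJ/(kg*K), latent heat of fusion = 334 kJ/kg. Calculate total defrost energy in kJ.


Sensible heat = cp * dT = 2.09 * 9 = 18.81 kJ/kg
Total per kg = 18.81 + 334 = 352.81 kJ/kg
Q = m * total = 8.3 * 352.81
Q = 2928.3 kJ

2928.3


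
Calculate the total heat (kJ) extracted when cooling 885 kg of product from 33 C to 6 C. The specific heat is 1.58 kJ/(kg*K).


dT = 33 - (6) = 27 K
Q = m * cp * dT = 885 * 1.58 * 27
Q = 37754 kJ

37754


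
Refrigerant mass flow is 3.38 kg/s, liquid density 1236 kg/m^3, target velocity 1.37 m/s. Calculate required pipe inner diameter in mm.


A = m_dot / (rho * v) = 3.38 / (1236 * 1.37) = 0.001996078709 m^2
d = sqrt(4*A/pi) * 1000
d = 50.4 mm

50.4


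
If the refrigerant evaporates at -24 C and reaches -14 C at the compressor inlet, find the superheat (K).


Superheat = T_suction - T_evap
Superheat = -14 - (-24)
Superheat = 10 K

10


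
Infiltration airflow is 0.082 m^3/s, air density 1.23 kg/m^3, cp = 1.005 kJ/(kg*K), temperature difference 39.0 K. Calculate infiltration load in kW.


Q = V_dot * rho * cp * dT
Q = 0.082 * 1.23 * 1.005 * 39.0
Q = 3.953 kW

3.953


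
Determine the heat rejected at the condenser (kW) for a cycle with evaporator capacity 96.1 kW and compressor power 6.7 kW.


Q_cond = Q_evap + W
Q_cond = 96.1 + 6.7
Q_cond = 102.8 kW

102.8


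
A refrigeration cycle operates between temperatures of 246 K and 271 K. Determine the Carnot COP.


dT = 271 - 246 = 25 K
COP_carnot = T_cold / dT = 246 / 25
COP_carnot = 9.84

9.84


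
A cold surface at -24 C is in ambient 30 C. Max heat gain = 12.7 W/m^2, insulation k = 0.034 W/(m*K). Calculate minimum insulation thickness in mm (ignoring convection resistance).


dT = 30 - (-24) = 54 K
thickness = k * dT / q_max * 1000
thickness = 0.034 * 54 / 12.7 * 1000
thickness = 144.6 mm

144.6


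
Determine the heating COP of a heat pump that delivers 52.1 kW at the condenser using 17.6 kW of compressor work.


COP_hp = Q_cond / W
COP_hp = 52.1 / 17.6
COP_hp = 2.96

2.96


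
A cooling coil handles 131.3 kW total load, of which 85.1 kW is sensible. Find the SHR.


SHR = Q_sensible / Q_total
SHR = 85.1 / 131.3
SHR = 0.648

0.648


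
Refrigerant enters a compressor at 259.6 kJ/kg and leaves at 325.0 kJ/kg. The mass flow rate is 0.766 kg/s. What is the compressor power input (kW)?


dh = 325.0 - 259.6 = 65.4 kJ/kg
W = m_dot * dh = 0.766 * 65.4 = 50.1 kW

50.1


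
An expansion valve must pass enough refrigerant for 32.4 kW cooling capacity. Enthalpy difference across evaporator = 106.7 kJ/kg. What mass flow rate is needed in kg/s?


m_dot = Q / dh
m_dot = 32.4 / 106.7
m_dot = 0.3037 kg/s

0.3037


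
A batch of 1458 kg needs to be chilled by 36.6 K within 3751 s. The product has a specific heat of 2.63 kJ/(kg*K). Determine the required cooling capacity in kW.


Q = m * cp * dT / t
Q = 1458 * 2.63 * 36.6 / 3751
Q = 37.415 kW

37.415


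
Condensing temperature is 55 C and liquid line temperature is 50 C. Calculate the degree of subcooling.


Subcooling = T_cond - T_liquid
Subcooling = 55 - 50
Subcooling = 5 K

5


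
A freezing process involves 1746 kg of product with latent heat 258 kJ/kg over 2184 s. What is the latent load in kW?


Q_lat = m * h_fg / t
Q_lat = 1746 * 258 / 2184
Q_lat = 206.26 kW

206.26


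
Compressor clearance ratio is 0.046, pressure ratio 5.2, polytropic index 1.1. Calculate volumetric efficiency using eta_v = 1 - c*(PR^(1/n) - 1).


PR^(1/n) = 5.2^(1/1.1) = 4.47622729
eta_v = 1 - 0.046 * (4.47622729 - 1)
eta_v = 0.8401

0.8401


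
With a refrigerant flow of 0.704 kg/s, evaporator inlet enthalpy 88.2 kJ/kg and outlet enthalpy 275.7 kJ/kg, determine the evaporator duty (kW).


dh = 275.7 - 88.2 = 187.5 kJ/kg
Q_evap = m_dot * dh = 0.704 * 187.5
Q_evap = 132.0 kW

132.0


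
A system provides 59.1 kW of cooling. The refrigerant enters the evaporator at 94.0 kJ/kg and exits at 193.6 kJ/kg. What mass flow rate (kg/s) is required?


dh = 193.6 - 94.0 = 99.6 kJ/kg
m_dot = Q / dh = 59.1 / 99.6 = 0.5934 kg/s

0.5934


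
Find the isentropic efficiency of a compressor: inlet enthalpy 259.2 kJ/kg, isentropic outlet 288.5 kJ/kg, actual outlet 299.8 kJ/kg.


dh_ideal = 288.5 - 259.2 = 29.3 kJ/kg
dh_actual = 299.8 - 259.2 = 40.6 kJ/kg
eta_s = dh_ideal / dh_actual = 29.3 / 40.6
eta_s = 0.7217

0.7217


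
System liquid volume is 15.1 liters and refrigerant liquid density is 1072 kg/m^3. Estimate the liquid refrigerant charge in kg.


Charge = V * rho / 1000
Charge = 15.1 * 1072 / 1000
Charge = 16.19 kg

16.19


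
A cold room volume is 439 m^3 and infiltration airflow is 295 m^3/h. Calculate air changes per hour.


ACH = flow / volume
ACH = 295 / 439
ACH = 0.672

0.672


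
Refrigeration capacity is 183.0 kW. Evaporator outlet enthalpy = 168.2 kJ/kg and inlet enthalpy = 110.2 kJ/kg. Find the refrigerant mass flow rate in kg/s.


dh = 168.2 - 110.2 = 58.0 kJ/kg
m_dot = Q / dh = 183.0 / 58.0 = 3.1552 kg/s

3.1552


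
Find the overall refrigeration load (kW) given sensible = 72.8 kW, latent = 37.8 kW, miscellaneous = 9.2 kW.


Q_total = Q_s + Q_l + Q_misc
Q_total = 72.8 + 37.8 + 9.2
Q_total = 119.8 kW

119.8


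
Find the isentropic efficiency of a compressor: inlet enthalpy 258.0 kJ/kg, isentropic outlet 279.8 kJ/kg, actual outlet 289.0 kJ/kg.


dh_ideal = 279.8 - 258.0 = 21.8 kJ/kg
dh_actual = 289.0 - 258.0 = 31.0 kJ/kg
eta_s = dh_ideal / dh_actual = 21.8 / 31.0
eta_s = 0.7032

0.7032


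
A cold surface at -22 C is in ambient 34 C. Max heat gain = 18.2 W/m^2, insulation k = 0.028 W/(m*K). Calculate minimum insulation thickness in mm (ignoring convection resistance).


dT = 34 - (-22) = 56 K
thickness = k * dT / q_max * 1000
thickness = 0.028 * 56 / 18.2 * 1000
thickness = 86.2 mm

86.2


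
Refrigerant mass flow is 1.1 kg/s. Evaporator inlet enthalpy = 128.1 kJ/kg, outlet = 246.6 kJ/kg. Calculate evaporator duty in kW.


dh = 246.6 - 128.1 = 118.5 kJ/kg
Q_evap = m_dot * dh = 1.1 * 118.5
Q_evap = 130.35 kW

130.35


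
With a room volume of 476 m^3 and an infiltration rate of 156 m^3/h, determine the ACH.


ACH = flow / volume
ACH = 156 / 476
ACH = 0.328

0.328


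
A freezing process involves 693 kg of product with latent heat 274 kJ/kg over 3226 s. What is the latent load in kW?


Q_lat = m * h_fg / t
Q_lat = 693 * 274 / 3226
Q_lat = 58.86 kW

58.86


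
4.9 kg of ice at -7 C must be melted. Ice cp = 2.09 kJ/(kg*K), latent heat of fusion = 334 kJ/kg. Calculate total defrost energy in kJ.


Sensible heat = cp * dT = 2.09 * 7 = 14.63 kJ/kg
Total per kg = 14.63 + 334 = 348.63 kJ/kg
Q = m * total = 4.9 * 348.63
Q = 1708.3 kJ

1708.3


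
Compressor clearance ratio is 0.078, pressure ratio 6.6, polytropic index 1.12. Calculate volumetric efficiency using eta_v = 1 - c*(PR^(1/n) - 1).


PR^(1/n) = 6.6^(1/1.12) = 5.39182337
eta_v = 1 - 0.078 * (5.39182337 - 1)
eta_v = 0.6574

0.6574


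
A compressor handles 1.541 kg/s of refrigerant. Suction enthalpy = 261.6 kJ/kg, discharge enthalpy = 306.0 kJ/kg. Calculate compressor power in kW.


dh = 306.0 - 261.6 = 44.4 kJ/kg
W = m_dot * dh = 1.541 * 44.4 = 68.42 kW

68.42


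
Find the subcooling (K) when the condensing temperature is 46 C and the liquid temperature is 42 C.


Subcooling = T_cond - T_liquid
Subcooling = 46 - 42
Subcooling = 4 K

4


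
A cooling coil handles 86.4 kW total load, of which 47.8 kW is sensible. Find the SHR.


SHR = Q_sensible / Q_total
SHR = 47.8 / 86.4
SHR = 0.553

0.553


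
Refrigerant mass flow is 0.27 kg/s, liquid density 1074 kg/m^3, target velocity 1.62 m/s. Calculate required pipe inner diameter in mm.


A = m_dot / (rho * v) = 0.27 / (1074 * 1.62) = 0.0001551831161 m^2
d = sqrt(4*A/pi) * 1000
d = 14.1 mm

14.1


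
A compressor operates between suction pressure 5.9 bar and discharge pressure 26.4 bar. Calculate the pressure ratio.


PR = P_high / P_low
PR = 26.4 / 5.9
PR = 4.475

4.475


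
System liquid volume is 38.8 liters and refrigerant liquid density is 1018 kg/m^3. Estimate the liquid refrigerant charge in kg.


Charge = V * rho / 1000
Charge = 38.8 * 1018 / 1000
Charge = 39.5 kg

39.5


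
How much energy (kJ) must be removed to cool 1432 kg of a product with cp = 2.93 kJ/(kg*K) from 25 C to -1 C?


dT = 25 - (-1) = 26 K
Q = m * cp * dT = 1432 * 2.93 * 26
Q = 109090 kJ

109090


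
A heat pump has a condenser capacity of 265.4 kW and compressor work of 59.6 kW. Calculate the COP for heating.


COP_hp = Q_cond / W
COP_hp = 265.4 / 59.6
COP_hp = 4.453

4.453


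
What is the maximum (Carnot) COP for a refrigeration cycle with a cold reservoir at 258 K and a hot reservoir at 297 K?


dT = 297 - 258 = 39 K
COP_carnot = T_cold / dT = 258 / 39
COP_carnot = 6.615

6.615


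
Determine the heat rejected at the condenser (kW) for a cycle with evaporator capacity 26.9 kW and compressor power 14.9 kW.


Q_cond = Q_evap + W
Q_cond = 26.9 + 14.9
Q_cond = 41.8 kW

41.8


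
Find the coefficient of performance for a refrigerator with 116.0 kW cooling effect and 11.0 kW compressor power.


COP = Q_evap / W
COP = 116.0 / 11.0
COP = 10.545

10.545


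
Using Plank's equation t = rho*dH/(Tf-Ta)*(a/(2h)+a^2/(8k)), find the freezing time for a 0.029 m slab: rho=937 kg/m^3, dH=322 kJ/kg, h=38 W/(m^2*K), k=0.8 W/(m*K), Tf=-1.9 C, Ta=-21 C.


dT = -1.9 - (-21) = 19.1 K
term1 = a/(2h) = 0.029/(2*38) = 0.0003815789474
term2 = a^2/(8k) = 0.029^2/(8*0.8) = 0.00013140625
t = rho*dH*1000/dT * (term1 + term2)
t = 937*322*1000/19.1 * (0.0003815789474 + 0.00013140625)
t = 8103 s

8103


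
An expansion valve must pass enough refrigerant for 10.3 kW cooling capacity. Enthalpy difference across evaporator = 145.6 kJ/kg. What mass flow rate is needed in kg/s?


m_dot = Q / dh
m_dot = 10.3 / 145.6
m_dot = 0.0707 kg/s

0.0707


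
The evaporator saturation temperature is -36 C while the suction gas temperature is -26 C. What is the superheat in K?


Superheat = T_suction - T_evap
Superheat = -26 - (-36)
Superheat = 10 K

10


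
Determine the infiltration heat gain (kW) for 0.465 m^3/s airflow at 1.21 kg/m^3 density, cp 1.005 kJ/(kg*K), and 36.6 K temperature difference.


Q = V_dot * rho * cp * dT
Q = 0.465 * 1.21 * 1.005 * 36.6
Q = 20.696 kW

20.696


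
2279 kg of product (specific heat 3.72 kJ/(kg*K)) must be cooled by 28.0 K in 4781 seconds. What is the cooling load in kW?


Q = m * cp * dT / t
Q = 2279 * 3.72 * 28.0 / 4781
Q = 49.651 kW

49.651


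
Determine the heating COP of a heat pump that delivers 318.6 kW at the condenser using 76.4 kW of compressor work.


COP_hp = Q_cond / W
COP_hp = 318.6 / 76.4
COP_hp = 4.17

4.17


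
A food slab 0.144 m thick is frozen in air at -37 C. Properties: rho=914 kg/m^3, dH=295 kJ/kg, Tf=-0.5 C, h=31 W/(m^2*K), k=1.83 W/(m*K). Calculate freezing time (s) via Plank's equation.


dT = -0.5 - (-37) = 36.5 K
term1 = a/(2h) = 0.144/(2*31) = 0.002322580645
term2 = a^2/(8k) = 0.144^2/(8*1.83) = 0.001416393443
t = rho*dH*1000/dT * (term1 + term2)
t = 914*295*1000/36.5 * (0.002322580645 + 0.001416393443)
t = 27620 s

27620


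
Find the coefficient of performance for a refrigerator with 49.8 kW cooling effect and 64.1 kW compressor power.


COP = Q_evap / W
COP = 49.8 / 64.1
COP = 0.777

0.777


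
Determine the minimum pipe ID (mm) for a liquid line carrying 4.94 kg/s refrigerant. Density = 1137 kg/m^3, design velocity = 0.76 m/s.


A = m_dot / (rho * v) = 4.94 / (1137 * 0.76) = 0.005716798593 m^2
d = sqrt(4*A/pi) * 1000
d = 85.3 mm

85.3


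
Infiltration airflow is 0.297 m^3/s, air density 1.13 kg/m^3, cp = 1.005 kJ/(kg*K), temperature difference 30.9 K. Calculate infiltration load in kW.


Q = V_dot * rho * cp * dT
Q = 0.297 * 1.13 * 1.005 * 30.9
Q = 10.422 kW

10.422


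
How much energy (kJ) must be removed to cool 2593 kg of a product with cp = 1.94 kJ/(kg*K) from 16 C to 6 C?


dT = 16 - (6) = 10 K
Q = m * cp * dT = 2593 * 1.94 * 10
Q = 50304 kJ

50304


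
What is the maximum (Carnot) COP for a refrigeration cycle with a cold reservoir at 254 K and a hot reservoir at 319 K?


dT = 319 - 254 = 65 K
COP_carnot = T_cold / dT = 254 / 65
COP_carnot = 3.908

3.908


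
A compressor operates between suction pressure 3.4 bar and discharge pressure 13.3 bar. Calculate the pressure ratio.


PR = P_high / P_low
PR = 13.3 / 3.4
PR = 3.912

3.912


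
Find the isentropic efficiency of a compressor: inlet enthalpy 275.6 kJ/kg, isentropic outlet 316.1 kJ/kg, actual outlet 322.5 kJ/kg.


dh_ideal = 316.1 - 275.6 = 40.5 kJ/kg
dh_actual = 322.5 - 275.6 = 46.9 kJ/kg
eta_s = dh_ideal / dh_actual = 40.5 / 46.9
eta_s = 0.8635

0.8635


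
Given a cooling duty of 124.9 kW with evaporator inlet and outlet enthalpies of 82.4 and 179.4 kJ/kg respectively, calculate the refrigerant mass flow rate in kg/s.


dh = 179.4 - 82.4 = 97.0 kJ/kg
m_dot = Q / dh = 124.9 / 97.0 = 1.2876 kg/s

1.2876


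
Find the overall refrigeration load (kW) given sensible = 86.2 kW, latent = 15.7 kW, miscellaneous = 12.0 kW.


Q_total = Q_s + Q_l + Q_misc
Q_total = 86.2 + 15.7 + 12.0
Q_total = 113.9 kW

113.9


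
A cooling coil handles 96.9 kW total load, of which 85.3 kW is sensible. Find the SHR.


SHR = Q_sensible / Q_total
SHR = 85.3 / 96.9
SHR = 0.88

0.88


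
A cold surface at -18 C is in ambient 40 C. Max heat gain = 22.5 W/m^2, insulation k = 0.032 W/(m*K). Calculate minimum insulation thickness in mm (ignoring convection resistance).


dT = 40 - (-18) = 58 K
thickness = k * dT / q_max * 1000
thickness = 0.032 * 58 / 22.5 * 1000
thickness = 82.5 mm

82.5


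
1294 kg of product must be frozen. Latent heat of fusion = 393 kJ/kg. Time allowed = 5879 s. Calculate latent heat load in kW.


Q_lat = m * h_fg / t
Q_lat = 1294 * 393 / 5879
Q_lat = 86.5 kW

86.5


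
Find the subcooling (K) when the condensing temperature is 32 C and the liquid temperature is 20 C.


Subcooling = T_cond - T_liquid
Subcooling = 32 - 20
Subcooling = 12 K

12


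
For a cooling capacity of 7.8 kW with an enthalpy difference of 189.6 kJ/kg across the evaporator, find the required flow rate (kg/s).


m_dot = Q / dh
m_dot = 7.8 / 189.6
m_dot = 0.0411 kg/s

0.0411


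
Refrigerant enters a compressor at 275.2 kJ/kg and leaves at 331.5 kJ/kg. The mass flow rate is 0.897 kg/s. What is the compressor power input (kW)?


dh = 331.5 - 275.2 = 56.3 kJ/kg
W = m_dot * dh = 0.897 * 56.3 = 50.5 kW

50.5


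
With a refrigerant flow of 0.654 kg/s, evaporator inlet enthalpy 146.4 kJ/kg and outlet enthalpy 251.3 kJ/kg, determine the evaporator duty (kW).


dh = 251.3 - 146.4 = 104.9 kJ/kg
Q_evap = m_dot * dh = 0.654 * 104.9
Q_evap = 68.6 kW

68.6


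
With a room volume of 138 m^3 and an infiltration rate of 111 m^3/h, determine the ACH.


ACH = flow / volume
ACH = 111 / 138
ACH = 0.804

0.804


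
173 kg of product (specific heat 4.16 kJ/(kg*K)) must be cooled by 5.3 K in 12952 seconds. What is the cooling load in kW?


Q = m * cp * dT / t
Q = 173 * 4.16 * 5.3 / 12952
Q = 0.294 kW

0.294


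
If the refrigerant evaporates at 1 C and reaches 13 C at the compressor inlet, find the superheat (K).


Superheat = T_suction - T_evap
Superheat = 13 - (1)
Superheat = 12 K

12


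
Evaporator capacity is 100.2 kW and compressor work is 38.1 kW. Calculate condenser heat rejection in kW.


Q_cond = Q_evap + W
Q_cond = 100.2 + 38.1
Q_cond = 138.3 kW

138.3


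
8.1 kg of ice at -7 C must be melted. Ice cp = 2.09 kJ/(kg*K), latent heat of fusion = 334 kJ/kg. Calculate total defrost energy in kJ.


Sensible heat = cp * dT = 2.09 * 7 = 14.63 kJ/kg
Total per kg = 14.63 + 334 = 348.63 kJ/kg
Q = m * total = 8.1 * 348.63
Q = 2823.9 kJ

2823.9


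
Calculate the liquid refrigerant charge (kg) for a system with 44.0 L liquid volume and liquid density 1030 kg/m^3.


Charge = V * rho / 1000
Charge = 44.0 * 1030 / 1000
Charge = 45.32 kg

45.32


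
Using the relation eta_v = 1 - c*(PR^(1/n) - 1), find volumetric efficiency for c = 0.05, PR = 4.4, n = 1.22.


PR^(1/n) = 4.4^(1/1.22) = 3.36837338
eta_v = 1 - 0.05 * (3.36837338 - 1)
eta_v = 0.8816

0.8816


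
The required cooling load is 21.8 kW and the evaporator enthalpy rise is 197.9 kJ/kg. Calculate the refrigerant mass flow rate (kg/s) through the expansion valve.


m_dot = Q / dh
m_dot = 21.8 / 197.9
m_dot = 0.1102 kg/s

0.1102


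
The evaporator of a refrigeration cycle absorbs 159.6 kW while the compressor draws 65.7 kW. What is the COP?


COP = Q_evap / W
COP = 159.6 / 65.7
COP = 2.429

2.429


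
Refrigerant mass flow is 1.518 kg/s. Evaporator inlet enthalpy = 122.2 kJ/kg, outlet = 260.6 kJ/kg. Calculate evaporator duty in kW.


dh = 260.6 - 122.2 = 138.4 kJ/kg
Q_evap = m_dot * dh = 1.518 * 138.4
Q_evap = 210.09 kW

210.09


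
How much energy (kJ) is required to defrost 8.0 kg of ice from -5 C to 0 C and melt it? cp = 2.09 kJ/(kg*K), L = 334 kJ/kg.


Sensible heat = cp * dT = 2.09 * 5 = 10.45 kJ/kg
Total per kg = 10.45 + 334 = 344.45 kJ/kg
Q = m * total = 8.0 * 344.45
Q = 2755.6 kJ

2755.6


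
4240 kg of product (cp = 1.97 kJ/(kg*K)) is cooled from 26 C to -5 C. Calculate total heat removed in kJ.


dT = 26 - (-5) = 31 K
Q = m * cp * dT = 4240 * 1.97 * 31
Q = 258937 kJ

258937
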